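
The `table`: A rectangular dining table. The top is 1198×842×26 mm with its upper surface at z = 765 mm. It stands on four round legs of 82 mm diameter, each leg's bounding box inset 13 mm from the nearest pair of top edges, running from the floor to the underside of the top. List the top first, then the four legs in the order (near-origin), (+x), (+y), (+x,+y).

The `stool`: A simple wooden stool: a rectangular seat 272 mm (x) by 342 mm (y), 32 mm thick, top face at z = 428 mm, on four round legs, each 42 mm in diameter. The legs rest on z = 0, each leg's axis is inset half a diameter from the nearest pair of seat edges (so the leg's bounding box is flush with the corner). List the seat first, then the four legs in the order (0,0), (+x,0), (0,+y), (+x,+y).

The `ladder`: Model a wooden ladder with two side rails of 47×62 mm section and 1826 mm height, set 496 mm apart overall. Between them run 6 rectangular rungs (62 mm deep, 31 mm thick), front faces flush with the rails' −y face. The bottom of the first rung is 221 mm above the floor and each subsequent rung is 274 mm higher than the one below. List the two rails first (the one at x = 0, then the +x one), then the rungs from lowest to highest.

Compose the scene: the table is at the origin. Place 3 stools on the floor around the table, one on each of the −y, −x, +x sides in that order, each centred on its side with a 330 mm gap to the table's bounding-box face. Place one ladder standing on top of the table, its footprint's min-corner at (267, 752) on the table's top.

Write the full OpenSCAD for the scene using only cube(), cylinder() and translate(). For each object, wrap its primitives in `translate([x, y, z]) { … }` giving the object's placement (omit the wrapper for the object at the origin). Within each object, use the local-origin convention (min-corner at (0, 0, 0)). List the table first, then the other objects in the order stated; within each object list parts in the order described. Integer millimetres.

translate([0, 0, 739]) cube([1198, 842, 26]);
translate([54, 54, 0]) cylinder(h = 739, r = 41);
translate([1144, 54, 0]) cylinder(h = 739, r = 41);
translate([54, 788, 0]) cylinder(h = 739, r = 41);
translate([1144, 788, 0]) cylinder(h = 739, r = 41);
translate([463, -672, 0]) {
  translate([0, 0, 396]) cube([272, 342, 32]);
  translate([21, 21, 0]) cylinder(h = 396, r = 21);
  translate([251, 21, 0]) cylinder(h = 396, r = 21);
  translate([21, 321, 0]) cylinder(h = 396, r = 21);
  translate([251, 321, 0]) cylinder(h = 396, r = 21);
}
translate([-602, 250, 0]) {
  translate([0, 0, 396]) cube([272, 342, 32]);
  translate([21, 21, 0]) cylinder(h = 396, r = 21);
  translate([251, 21, 0]) cylinder(h = 396, r = 21);
  translate([21, 321, 0]) cylinder(h = 396, r = 21);
  translate([251, 321, 0]) cylinder(h = 396, r = 21);
}
translate([1528, 250, 0]) {
  translate([0, 0, 396]) cube([272, 342, 32]);
  translate([21, 21, 0]) cylinder(h = 396, r = 21);
  translate([251, 21, 0]) cylinder(h = 396, r = 21);
  translate([21, 321, 0]) cylinder(h = 396, r = 21);
  translate([251, 321, 0]) cylinder(h = 396, r = 21);
}
translate([267, 752, 765]) {
  cube([47, 62, 1826]);
  translate([449, 0, 0]) cube([47, 62, 1826]);
  translate([47, 0, 221]) cube([402, 62, 31]);
  translate([47, 0, 495]) cube([402, 62, 31]);
  translate([47, 0, 769]) cube([402, 62, 31]);
  translate([47, 0, 1043]) cube([402, 62, 31]);
  translate([47, 0, 1317]) cube([402, 62, 31]);
  translate([47, 0, 1591]) cube([402, 62, 31]);
}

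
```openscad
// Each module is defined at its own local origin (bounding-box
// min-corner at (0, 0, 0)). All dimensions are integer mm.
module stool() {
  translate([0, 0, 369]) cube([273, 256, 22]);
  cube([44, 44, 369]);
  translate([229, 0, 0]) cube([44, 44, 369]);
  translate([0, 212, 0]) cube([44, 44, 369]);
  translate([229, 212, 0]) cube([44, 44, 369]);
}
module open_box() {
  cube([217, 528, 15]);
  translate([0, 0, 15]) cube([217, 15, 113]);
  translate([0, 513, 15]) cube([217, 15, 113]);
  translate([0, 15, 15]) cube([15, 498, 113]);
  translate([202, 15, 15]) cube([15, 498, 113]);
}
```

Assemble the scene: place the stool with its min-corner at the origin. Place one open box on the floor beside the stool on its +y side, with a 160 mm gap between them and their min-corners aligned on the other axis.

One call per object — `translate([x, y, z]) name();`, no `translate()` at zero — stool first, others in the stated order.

stool();
translate([0, 416, 0]) open_box();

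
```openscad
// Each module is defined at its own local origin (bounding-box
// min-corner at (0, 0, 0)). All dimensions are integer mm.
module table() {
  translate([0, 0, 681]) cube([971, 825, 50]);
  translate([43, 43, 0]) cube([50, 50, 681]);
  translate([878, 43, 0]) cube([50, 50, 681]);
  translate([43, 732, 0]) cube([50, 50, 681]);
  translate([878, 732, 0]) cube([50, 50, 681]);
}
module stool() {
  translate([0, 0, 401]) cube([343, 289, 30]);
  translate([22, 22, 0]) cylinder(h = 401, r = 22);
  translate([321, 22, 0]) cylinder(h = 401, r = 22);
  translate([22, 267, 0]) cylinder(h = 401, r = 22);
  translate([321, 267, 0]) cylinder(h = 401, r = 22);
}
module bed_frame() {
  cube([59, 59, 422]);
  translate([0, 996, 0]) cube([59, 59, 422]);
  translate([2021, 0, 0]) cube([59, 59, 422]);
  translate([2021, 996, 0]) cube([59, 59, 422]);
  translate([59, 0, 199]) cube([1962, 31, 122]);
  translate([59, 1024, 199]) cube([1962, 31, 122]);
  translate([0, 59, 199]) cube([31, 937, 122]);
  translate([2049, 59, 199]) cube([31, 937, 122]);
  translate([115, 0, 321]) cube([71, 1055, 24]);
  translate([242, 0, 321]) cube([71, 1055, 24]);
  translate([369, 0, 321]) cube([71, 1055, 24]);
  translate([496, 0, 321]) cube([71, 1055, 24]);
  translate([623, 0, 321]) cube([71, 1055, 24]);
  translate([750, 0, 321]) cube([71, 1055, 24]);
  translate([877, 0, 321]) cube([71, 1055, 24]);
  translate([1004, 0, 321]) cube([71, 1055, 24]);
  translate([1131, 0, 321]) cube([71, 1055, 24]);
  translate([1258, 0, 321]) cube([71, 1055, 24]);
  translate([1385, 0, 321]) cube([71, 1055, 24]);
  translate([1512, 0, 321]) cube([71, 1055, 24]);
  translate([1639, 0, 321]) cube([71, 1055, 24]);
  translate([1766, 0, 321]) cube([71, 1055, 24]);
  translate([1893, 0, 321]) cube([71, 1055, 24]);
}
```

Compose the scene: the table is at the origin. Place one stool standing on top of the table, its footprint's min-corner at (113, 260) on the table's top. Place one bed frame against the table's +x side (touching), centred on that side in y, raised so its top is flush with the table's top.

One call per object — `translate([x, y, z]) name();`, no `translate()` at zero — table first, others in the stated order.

table();
translate([113, 260, 731]) stool();
translate([971, -115, 309]) bed_frame();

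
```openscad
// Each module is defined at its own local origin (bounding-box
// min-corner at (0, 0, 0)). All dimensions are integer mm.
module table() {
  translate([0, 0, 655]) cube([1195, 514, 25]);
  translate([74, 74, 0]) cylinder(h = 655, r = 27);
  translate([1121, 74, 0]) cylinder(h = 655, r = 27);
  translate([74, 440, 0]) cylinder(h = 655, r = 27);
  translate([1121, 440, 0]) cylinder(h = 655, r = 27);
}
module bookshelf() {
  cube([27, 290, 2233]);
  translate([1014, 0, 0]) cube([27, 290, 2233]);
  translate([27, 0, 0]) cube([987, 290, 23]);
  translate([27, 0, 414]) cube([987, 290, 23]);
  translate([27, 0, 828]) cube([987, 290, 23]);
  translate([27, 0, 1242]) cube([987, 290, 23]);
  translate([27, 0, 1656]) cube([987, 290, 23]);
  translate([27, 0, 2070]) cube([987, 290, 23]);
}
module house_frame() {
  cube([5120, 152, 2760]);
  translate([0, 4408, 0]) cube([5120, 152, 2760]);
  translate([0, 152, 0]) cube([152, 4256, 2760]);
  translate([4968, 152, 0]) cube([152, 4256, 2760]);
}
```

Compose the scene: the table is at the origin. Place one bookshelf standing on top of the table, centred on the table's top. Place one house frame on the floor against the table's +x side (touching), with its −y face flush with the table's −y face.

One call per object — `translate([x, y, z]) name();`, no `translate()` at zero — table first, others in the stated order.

table();
translate([77, 112, 680]) bookshelf();
translate([1195, 0, 0]) house_frame();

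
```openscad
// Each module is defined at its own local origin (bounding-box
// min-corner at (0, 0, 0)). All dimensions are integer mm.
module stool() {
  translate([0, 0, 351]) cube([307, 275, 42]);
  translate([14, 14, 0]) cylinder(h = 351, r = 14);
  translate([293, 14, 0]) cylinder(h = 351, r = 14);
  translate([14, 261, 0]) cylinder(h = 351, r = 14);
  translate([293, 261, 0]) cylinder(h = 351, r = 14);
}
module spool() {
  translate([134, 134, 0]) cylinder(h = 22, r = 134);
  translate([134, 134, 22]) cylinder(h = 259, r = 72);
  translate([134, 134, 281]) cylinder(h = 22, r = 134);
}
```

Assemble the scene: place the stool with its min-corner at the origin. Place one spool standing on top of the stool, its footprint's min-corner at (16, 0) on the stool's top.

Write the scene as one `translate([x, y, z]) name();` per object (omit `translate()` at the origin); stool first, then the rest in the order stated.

stool();
translate([16, 0, 393]) spool();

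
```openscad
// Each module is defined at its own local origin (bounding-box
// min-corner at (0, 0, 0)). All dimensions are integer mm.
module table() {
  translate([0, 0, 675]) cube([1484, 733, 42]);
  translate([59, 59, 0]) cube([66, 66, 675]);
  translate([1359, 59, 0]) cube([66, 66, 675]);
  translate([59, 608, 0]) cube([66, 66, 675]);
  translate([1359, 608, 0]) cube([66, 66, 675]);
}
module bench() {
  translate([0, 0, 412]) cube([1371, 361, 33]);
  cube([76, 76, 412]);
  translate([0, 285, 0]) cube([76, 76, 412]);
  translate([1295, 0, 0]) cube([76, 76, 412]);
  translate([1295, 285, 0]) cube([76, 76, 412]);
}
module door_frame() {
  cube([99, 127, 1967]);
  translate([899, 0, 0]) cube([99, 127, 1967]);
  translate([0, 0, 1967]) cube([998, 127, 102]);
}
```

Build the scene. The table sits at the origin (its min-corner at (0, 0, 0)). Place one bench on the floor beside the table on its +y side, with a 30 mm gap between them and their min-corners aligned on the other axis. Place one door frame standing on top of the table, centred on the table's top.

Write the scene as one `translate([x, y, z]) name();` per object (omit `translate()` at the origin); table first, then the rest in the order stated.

table();
translate([0, 763, 0]) bench();
translate([243, 303, 717]) door_frame();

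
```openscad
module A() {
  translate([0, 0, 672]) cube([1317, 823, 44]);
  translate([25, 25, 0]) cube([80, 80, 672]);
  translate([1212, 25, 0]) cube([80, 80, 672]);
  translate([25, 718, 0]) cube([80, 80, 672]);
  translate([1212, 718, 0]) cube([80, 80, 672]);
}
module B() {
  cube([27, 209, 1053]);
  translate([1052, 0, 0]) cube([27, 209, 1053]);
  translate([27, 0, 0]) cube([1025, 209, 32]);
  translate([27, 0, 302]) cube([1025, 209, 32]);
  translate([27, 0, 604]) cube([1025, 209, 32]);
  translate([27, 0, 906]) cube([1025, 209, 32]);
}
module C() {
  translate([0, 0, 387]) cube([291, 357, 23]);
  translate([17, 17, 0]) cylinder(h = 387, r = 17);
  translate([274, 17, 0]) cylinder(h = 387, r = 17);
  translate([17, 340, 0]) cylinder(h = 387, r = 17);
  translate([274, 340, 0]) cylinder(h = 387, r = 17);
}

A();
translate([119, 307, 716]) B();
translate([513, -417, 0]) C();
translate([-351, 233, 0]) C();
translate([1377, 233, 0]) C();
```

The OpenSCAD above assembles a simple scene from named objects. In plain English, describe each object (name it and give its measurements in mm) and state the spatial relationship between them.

A is a table with a 1317×823 mm rectangular top, 44 mm thick, top surface at z = 716 mm, supported by four 80×80 mm square legs, each inset 25 mm from the nearest pair of top edges, running from the floor.

B is an open bookshelf. Two side panels, each 27 mm thick, 209 mm deep and 1053 mm tall, stand 1079 mm apart (outside-to-outside). Between them sit 4 shelves, each 32 mm thick and 209 mm deep, spanning the full gap between the sides. The bottom shelf rests on the floor (its underside at z = 0) and the clear gap between one shelf's top and the next shelf's underside is 270 mm.

C is a four-legged stool. The seat is a 291×357×23 mm slab whose top surface is at z = 410 mm; four round legs, each 34 mm in diameter, run from the floor (z = 0) to the underside of the seat, each leg's axis is inset half a diameter from the nearest pair of seat edges (so the leg's bounding box is flush with the corner).

The bookshelf is on top of the table, centred. Three stools sit around the table at the −y, −x, +x sides.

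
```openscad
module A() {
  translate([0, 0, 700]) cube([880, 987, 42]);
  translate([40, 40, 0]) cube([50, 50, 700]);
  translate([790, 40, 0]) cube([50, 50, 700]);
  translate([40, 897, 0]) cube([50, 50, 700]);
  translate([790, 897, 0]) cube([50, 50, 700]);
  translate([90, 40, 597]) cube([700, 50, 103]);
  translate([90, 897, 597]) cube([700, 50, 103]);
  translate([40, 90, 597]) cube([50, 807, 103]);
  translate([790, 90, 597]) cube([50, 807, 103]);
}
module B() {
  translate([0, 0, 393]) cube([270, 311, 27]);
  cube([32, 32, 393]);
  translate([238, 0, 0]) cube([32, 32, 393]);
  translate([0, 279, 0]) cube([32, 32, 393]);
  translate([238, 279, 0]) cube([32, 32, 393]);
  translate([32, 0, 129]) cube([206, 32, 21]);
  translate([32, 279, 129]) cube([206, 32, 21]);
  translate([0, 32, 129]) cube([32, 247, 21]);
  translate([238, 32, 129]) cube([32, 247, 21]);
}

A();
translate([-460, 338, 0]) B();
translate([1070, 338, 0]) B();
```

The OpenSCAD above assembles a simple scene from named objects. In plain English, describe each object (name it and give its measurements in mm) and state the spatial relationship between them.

A is a table: top 880 mm (x) × 987 mm (y), 42 mm thick, upper face at z = 742 mm, on four 50×50 mm square legs, each inset 40 mm from the nearest pair of top edges, running from z = 0 to the bottom of the top. Four apron rails, 50 mm thick and 103 mm tall, run between adjacent legs with their top edges flush with the underside of the top and their outer faces flush with the legs' outer faces.

B is a four-legged stool. The seat is 270×311 mm, 27 mm thick, top at z = 420 mm. It stands on four square legs, each 32×32 mm in cross-section, from z = 0 to the seat underside, each flush with a corner of the seat. Four stretchers, 32 mm wide and 21 mm tall, connect adjacent legs with their undersides at z = 129 mm, each running between the inner faces of the legs it joins and aligned with the legs' outer faces on the other axis.

Two stools sit around the table at the −x, +x sides.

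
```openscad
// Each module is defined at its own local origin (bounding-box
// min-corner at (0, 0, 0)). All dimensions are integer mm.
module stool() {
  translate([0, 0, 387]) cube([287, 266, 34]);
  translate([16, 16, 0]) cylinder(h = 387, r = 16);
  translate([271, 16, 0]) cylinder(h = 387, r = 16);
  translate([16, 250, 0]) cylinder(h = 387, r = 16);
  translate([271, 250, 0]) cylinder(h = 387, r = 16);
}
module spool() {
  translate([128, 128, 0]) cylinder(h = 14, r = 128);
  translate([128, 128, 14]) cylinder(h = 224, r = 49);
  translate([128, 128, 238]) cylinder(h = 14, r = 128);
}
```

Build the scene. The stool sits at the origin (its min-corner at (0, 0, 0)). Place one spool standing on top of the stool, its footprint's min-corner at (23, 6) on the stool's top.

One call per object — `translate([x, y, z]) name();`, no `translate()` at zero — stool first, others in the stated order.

stool();
translate([23, 6, 421]) spool();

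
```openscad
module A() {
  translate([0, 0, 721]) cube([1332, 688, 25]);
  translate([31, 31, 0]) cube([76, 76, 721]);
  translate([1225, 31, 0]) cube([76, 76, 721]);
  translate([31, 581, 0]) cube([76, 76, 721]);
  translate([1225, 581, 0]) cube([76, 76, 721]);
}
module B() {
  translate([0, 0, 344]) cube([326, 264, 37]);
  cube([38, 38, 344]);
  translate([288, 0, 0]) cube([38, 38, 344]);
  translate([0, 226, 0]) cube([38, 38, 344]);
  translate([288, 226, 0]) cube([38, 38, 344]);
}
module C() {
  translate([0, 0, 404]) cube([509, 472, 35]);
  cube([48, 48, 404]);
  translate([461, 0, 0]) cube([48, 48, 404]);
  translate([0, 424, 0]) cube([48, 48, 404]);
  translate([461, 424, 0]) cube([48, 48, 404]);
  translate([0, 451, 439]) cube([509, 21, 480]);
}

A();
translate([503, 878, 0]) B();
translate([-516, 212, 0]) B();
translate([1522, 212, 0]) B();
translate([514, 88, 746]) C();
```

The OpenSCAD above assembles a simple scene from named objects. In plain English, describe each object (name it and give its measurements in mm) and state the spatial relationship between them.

A is a table: top 1332 mm (x) × 688 mm (y), 25 mm thick, upper face at z = 746 mm, on four 76×76 mm square legs, each inset 31 mm from the nearest pair of top edges, running from z = 0 to the bottom of the top.

B is a four-legged stool. The seat is 326×264 mm, 37 mm thick, top at z = 381 mm. It stands on four square legs, each 38×38 mm in cross-section, from z = 0 to the seat underside, each flush with a corner of the seat.

C is a chair. The seat is a 509×472×35 mm slab with its top at z = 439 mm, on four 48×48 mm corner legs (flush with the seat edges, standing on z = 0). A flat backrest 21 mm thick, 480 mm tall, spans the full seat width and rises from the seat top along its +y edge, rear face flush with the rear of the seat.

Three stools sit around the table at the +y, −x, +x sides. The chair is on top of the table.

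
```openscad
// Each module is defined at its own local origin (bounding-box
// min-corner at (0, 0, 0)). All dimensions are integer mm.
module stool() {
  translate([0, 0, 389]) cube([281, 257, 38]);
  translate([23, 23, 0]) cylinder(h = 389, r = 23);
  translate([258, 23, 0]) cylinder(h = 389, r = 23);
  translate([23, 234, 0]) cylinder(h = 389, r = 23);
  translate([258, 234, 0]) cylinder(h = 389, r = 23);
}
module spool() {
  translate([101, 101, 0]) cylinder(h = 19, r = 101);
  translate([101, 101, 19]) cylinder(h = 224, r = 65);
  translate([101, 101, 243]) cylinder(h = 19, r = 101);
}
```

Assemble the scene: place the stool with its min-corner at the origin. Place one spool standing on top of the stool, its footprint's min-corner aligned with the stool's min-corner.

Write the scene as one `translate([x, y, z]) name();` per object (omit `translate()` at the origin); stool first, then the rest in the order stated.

stool();
translate([0, 0, 427]) spool();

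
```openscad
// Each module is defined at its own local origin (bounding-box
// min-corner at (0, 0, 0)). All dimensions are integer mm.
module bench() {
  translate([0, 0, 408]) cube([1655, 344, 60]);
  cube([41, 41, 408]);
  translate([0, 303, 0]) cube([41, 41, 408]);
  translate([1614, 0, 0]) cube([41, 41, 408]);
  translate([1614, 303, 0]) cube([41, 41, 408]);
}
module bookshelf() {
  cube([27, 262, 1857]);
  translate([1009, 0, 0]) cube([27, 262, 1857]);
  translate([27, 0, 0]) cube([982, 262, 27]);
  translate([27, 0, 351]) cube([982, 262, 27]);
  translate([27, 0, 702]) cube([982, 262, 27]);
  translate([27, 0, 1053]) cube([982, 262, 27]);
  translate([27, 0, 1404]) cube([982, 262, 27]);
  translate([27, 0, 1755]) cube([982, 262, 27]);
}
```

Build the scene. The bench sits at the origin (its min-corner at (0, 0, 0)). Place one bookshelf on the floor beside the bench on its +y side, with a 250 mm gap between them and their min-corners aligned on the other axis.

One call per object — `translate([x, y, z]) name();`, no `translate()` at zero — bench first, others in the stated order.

bench();
translate([0, 594, 0]) bookshelf();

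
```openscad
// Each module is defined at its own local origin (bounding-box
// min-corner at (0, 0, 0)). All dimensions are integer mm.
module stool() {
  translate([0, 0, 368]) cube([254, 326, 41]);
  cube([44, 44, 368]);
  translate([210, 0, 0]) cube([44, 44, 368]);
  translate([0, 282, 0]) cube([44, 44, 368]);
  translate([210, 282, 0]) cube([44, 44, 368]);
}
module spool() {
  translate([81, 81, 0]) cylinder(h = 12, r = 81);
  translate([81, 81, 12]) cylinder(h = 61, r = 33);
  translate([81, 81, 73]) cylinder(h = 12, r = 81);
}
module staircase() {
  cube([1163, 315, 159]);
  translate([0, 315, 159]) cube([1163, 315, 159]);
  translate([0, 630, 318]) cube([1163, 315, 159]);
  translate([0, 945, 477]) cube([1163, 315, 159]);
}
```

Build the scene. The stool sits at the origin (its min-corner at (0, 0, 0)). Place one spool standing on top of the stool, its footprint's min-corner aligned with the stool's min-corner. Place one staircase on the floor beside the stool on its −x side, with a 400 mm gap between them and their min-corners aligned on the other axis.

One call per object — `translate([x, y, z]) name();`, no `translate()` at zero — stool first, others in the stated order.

stool();
translate([0, 0, 409]) spool();
translate([-1563, 0, 0]) staircase();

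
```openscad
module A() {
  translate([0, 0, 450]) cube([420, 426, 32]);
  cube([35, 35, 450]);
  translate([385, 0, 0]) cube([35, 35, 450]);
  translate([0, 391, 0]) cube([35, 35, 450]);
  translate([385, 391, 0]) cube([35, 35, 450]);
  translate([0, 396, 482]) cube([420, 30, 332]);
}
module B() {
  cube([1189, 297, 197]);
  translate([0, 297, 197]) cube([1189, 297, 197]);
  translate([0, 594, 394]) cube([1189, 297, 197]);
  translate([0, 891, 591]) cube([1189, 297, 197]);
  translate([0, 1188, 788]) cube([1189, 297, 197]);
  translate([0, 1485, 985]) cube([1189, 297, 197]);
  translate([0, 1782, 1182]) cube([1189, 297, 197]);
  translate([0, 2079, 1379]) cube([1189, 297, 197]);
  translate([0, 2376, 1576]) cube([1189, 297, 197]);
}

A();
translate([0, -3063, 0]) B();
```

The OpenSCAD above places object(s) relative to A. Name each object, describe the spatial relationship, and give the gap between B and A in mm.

A is a chair. B is a staircase. The staircase is on the floor beside the chair on its −y side. The gap between the staircase and the chair is 390 mm.

The staircase's nearest face is 390 mm from the chair's −y face.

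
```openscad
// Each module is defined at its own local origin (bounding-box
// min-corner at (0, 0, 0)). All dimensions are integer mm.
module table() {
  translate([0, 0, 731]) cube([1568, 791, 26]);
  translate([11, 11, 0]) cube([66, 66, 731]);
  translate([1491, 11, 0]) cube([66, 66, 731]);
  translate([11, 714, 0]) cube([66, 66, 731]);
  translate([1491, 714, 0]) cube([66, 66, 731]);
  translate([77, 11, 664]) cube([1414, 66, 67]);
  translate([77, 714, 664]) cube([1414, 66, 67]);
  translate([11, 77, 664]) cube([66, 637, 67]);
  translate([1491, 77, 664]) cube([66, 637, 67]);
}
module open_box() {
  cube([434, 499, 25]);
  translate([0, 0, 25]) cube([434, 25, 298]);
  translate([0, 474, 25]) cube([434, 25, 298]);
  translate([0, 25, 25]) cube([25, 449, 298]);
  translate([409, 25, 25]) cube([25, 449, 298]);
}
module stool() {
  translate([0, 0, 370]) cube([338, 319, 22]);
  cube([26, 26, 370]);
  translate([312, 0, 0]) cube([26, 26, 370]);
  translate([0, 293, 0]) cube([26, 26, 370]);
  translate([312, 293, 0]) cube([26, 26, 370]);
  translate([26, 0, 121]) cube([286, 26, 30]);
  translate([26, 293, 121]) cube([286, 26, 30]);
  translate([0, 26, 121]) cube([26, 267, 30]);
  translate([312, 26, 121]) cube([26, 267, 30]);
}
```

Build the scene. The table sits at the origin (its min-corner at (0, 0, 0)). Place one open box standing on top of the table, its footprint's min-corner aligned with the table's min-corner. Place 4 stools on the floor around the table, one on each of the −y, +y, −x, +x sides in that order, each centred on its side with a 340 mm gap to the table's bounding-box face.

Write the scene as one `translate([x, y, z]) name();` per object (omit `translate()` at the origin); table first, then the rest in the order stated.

table();
translate([0, 0, 757]) open_box();
translate([615, -659, 0]) stool();
translate([615, 1131, 0]) stool();
translate([-678, 236, 0]) stool();
translate([1908, 236, 0]) stool();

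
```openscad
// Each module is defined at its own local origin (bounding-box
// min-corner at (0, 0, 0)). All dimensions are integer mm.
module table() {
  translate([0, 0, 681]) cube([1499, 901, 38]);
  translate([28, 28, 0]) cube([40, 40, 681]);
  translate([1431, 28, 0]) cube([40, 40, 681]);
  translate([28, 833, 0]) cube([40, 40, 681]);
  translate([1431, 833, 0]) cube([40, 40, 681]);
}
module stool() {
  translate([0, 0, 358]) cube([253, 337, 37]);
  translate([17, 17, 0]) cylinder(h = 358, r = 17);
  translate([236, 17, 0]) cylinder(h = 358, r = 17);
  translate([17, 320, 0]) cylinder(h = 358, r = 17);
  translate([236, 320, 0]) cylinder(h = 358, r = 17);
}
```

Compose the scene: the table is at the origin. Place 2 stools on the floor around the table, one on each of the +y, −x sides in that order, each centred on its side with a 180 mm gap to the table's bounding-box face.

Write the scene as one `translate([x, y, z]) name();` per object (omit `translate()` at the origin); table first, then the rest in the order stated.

table();
translate([623, 1081, 0]) stool();
translate([-433, 282, 0]) stool();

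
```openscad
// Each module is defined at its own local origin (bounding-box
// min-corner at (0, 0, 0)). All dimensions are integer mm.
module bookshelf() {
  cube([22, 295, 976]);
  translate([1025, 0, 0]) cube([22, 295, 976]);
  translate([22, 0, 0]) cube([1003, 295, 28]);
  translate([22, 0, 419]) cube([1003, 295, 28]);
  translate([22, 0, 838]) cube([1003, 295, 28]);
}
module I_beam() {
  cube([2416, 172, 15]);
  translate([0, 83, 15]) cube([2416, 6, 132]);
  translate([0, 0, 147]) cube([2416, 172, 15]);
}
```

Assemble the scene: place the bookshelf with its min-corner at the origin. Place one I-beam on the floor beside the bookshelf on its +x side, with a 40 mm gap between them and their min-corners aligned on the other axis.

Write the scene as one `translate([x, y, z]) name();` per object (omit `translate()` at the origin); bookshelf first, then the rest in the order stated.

bookshelf();
translate([1087, 0, 0]) I_beam();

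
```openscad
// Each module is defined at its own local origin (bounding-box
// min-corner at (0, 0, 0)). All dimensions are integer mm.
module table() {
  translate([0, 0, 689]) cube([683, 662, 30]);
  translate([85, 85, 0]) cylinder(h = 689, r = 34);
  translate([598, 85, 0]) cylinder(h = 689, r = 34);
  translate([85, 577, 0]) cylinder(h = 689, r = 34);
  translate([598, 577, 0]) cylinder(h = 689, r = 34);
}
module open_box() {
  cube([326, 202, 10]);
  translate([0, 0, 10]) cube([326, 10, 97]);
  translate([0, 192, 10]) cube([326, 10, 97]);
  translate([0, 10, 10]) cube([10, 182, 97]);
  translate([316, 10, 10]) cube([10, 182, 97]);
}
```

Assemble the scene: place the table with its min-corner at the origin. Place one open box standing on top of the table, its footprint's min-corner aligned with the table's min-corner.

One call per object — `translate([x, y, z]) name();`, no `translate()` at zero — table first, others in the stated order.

table();
translate([0, 0, 719]) open_box();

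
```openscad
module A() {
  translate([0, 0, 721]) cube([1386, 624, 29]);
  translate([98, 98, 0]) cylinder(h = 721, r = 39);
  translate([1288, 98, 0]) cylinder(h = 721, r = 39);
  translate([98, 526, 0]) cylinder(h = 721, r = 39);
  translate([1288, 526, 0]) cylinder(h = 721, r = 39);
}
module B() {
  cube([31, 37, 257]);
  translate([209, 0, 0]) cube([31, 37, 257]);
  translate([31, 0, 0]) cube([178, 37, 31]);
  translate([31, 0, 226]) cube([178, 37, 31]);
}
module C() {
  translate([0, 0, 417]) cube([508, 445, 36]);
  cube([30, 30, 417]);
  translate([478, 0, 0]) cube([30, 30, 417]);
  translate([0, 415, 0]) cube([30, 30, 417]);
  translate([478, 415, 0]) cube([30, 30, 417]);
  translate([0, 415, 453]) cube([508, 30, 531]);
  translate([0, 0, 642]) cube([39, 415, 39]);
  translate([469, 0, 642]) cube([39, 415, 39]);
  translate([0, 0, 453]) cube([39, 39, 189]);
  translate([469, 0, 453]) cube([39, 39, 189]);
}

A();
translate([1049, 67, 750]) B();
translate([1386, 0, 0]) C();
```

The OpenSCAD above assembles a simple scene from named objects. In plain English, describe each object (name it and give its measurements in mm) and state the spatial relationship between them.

A is a table with a 1386×624 mm rectangular top, 29 mm thick, top surface at z = 750 mm, supported by four round legs of 78 mm diameter, each leg's bounding box inset 59 mm from the nearest pair of top edges, running from the floor.

B is a rectangular picture frame lying in the x–z plane (depth along y). The opening is 178 mm wide (x) by 195 mm tall (z), surrounded by a border 31 mm wide on all four sides. The frame is 37 mm deep and is made of two full-height vertical stiles with two horizontal rails fitted between them.

C is a chair: 508×445 mm seat, 36 mm thick, top at z = 453 mm, on four 30 mm square corner legs flush with the seat edges. A 30 mm thick backrest slab spans the full seat width, extending 531 mm above the seat top, its back face flush with the seat's +y edge. Two armrests of 39×39 mm section run along each side from the seat's front edge to the front of the backrest, top faces 228 mm above the seat top and outer faces flush with the seat's x-edges; a 39×39 mm post under the front of each armrest stands on the seat at the front corner.

The picture frame is on top of the table. The chair is against the table's +x side, with their −y faces flush.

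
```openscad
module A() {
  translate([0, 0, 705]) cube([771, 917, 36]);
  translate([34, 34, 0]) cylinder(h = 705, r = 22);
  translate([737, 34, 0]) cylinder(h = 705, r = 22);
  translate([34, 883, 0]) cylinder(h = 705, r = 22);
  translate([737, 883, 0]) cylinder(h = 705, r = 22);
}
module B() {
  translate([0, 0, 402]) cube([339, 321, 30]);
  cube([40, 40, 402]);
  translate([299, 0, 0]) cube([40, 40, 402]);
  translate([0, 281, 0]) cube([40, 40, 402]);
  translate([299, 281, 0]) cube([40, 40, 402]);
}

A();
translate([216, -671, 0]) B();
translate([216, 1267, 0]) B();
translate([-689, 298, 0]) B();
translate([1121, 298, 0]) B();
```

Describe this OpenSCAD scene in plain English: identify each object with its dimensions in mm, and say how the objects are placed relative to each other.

A is a rectangular dining table. The top is 771×917×36 mm with its upper surface at z = 741 mm. It stands on four round legs of 44 mm diameter, each leg's bounding box inset 12 mm from the nearest pair of top edges, running from the floor to the underside of the top.

B is a simple wooden stool: a rectangular seat 339 mm (x) by 321 mm (y), 30 mm thick, top face at z = 432 mm, on four square legs, each 40×40 mm in cross-section. The legs rest on z = 0, each flush with a corner of the seat.

Four stools sit around the table at the −y, +y, −x, +x sides.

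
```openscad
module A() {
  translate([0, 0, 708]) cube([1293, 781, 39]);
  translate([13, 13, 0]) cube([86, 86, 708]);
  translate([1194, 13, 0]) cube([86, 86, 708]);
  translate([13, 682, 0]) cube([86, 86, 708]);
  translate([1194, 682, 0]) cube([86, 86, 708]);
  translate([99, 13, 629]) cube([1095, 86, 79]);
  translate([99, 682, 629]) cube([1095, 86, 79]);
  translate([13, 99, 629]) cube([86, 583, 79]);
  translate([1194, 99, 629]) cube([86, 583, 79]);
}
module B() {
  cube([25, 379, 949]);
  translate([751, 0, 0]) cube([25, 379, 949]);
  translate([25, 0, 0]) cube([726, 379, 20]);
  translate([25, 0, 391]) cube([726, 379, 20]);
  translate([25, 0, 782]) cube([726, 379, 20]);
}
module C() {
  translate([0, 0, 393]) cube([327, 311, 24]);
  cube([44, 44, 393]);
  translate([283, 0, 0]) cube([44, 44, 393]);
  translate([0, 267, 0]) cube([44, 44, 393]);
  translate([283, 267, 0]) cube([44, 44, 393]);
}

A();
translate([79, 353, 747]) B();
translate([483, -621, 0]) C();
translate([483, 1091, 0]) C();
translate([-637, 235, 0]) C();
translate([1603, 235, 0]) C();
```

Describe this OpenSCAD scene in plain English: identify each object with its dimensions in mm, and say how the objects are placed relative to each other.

A is a rectangular dining table. The top is 1293×781×39 mm with its upper surface at z = 747 mm. It stands on four 86×86 mm square legs, each inset 13 mm from the nearest pair of top edges, running from the floor to the underside of the top. Four apron rails, 86 mm thick and 79 mm tall, run between adjacent legs with their top edges flush with the underside of the top and their outer faces flush with the legs' outer faces.

B is a bookshelf 776 mm wide overall, 379 mm deep and 949 mm tall. The two sides are 25 mm thick vertical panels. 3 horizontal shelves of 20 mm thickness span between the inner faces of the sides; the lowest shelf sits on the floor and shelves are stacked with a clear vertical gap of 371 mm between each pair.

C is a four-legged stool. The seat is a 327×311×24 mm slab whose top surface is at z = 417 mm; four square legs, each 44×44 mm in cross-section, run from the floor (z = 0) to the underside of the seat, each flush with a corner of the seat.

The bookshelf is on top of the table. Four stools sit around the table at the −y, +y, −x, +x sides.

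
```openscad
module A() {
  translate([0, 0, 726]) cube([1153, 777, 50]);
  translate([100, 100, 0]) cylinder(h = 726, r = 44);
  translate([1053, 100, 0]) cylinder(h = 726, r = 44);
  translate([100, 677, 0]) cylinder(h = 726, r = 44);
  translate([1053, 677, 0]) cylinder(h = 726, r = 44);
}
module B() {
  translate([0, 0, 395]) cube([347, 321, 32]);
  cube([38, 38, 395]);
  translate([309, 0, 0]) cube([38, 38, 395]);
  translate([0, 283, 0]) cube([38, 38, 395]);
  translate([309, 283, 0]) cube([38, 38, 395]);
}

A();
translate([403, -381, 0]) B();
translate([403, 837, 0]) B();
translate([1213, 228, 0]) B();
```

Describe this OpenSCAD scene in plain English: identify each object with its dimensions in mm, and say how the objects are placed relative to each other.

A is a table: top 1153 mm (x) × 777 mm (y), 50 mm thick, upper face at z = 776 mm, on four round legs of 88 mm diameter, each leg's bounding box inset 56 mm from the nearest pair of top edges, running from z = 0 to the bottom of the top.

B is a four-legged stool. The seat is a 347×321×32 mm slab whose top surface is at z = 427 mm; four square legs, each 38×38 mm in cross-section, run from the floor (z = 0) to the underside of the seat, each flush with a corner of the seat.

Three stools sit around the table at the −y, +y, +x sides.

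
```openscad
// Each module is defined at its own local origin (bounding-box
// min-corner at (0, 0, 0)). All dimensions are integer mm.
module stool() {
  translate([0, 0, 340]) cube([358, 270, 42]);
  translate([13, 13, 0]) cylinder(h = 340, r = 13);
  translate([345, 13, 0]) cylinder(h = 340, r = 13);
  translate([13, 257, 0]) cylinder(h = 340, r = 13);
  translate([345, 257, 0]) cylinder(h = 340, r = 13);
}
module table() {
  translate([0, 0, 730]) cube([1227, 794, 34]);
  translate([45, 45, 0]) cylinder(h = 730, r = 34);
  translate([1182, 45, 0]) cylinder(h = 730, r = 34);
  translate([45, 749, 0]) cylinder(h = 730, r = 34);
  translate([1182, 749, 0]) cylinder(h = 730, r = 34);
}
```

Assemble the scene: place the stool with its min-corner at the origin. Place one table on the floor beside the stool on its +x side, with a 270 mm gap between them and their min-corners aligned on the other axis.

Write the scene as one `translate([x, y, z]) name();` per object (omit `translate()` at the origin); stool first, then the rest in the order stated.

stool();
translate([628, 0, 0]) table();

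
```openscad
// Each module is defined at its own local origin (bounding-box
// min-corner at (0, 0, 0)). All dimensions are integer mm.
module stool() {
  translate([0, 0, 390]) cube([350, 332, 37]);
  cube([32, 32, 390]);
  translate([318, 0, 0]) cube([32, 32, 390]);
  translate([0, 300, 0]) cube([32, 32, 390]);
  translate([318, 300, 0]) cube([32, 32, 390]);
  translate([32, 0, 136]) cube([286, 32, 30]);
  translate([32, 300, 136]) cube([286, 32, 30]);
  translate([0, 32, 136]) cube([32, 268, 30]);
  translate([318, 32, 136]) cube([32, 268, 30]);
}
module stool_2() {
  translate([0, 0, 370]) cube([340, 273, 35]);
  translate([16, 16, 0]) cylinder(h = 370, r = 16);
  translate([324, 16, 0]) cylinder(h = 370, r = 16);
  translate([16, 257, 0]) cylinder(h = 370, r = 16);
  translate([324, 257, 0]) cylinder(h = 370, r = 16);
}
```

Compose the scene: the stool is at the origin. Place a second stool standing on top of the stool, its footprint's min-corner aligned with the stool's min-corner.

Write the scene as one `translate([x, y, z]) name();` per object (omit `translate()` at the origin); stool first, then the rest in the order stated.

stool();
translate([0, 0, 427]) stool_2();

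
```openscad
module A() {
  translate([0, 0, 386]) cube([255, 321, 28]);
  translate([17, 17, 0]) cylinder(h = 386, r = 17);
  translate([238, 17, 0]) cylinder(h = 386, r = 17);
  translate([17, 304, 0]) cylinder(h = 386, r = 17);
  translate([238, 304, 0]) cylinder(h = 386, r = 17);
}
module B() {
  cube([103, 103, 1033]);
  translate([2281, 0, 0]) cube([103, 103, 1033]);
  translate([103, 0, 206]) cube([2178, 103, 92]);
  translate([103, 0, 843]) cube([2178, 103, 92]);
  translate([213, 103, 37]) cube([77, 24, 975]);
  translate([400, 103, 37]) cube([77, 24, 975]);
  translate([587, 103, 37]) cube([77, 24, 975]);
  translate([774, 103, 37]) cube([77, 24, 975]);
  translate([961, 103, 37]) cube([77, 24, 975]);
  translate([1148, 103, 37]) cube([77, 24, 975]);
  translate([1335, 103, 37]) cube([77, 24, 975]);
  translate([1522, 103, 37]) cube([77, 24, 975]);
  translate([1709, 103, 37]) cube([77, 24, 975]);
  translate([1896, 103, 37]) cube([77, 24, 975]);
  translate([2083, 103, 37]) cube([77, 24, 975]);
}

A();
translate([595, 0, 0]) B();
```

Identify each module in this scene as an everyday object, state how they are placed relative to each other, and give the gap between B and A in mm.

A is a stool. B is a fence section. The fence section is on the floor beside the stool on its +x side. The gap between the fence section and the stool is 340 mm.

The fence section's nearest face is 340 mm from the stool's +x face.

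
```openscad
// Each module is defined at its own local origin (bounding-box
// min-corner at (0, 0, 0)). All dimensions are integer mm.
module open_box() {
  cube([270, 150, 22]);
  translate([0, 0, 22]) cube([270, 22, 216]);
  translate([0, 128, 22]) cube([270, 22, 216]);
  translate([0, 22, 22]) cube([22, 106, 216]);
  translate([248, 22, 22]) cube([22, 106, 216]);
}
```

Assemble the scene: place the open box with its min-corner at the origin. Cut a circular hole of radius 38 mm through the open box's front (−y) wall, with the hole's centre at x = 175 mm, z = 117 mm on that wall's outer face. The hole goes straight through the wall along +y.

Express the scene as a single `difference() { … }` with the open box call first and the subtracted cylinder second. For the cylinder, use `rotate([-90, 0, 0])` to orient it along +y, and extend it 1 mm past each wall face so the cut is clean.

difference() {
  open_box();
  translate([175, -1, 117]) rotate([-90, 0, 0]) cylinder(h = 24, r = 38);
}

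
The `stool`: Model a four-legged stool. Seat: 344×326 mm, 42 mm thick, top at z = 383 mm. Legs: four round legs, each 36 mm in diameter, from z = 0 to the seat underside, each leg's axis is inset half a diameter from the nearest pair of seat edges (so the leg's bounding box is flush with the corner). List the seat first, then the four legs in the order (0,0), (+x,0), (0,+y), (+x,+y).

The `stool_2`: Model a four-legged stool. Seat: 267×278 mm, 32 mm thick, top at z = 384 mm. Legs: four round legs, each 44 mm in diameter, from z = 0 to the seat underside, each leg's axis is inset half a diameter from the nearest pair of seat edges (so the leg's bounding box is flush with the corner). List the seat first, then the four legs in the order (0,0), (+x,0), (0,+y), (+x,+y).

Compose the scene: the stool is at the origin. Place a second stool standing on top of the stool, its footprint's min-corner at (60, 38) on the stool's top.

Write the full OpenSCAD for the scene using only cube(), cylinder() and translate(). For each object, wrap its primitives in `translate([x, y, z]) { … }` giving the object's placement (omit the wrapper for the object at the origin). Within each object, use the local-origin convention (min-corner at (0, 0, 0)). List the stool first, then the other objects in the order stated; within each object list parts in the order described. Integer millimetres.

translate([0, 0, 341]) cube([344, 326, 42]);
translate([18, 18, 0]) cylinder(h = 341, r = 18);
translate([326, 18, 0]) cylinder(h = 341, r = 18);
translate([18, 308, 0]) cylinder(h = 341, r = 18);
translate([326, 308, 0]) cylinder(h = 341, r = 18);
translate([60, 38, 383]) {
  translate([0, 0, 352]) cube([267, 278, 32]);
  translate([22, 22, 0]) cylinder(h = 352, r = 22);
  translate([245, 22, 0]) cylinder(h = 352, r = 22);
  translate([22, 256, 0]) cylinder(h = 352, r = 22);
  translate([245, 256, 0]) cylinder(h = 352, r = 22);
}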